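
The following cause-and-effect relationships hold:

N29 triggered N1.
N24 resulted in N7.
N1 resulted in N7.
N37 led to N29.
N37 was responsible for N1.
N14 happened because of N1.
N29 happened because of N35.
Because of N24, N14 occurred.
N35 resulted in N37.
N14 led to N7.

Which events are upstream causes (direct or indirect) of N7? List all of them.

N1, N14, N24, N29, N35, N37

Immediate causes of N7: N1, N24, N14.
Further upstream: N35, N37, N29.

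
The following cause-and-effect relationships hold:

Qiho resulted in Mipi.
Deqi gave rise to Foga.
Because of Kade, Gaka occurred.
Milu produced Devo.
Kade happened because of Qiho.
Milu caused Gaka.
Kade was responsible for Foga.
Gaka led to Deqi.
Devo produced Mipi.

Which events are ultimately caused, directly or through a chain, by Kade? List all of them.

Deqi, Foga, Gaka

Direct effects: Gaka, Foga.
2 steps out: Deqi.
Not reachable from it: Qiho, Milu, Devo, Mipi.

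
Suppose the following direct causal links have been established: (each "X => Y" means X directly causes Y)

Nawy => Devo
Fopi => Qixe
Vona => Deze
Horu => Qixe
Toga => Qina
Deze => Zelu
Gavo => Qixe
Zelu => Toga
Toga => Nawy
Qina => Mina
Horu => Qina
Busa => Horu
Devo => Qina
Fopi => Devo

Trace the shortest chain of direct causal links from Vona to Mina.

Vona → Deze → Zelu → Toga → Qina → Mina

Vona → Deze
Deze → Zelu
Zelu → Toga
Toga → Qina
Qina → Mina
Length: 5 steps.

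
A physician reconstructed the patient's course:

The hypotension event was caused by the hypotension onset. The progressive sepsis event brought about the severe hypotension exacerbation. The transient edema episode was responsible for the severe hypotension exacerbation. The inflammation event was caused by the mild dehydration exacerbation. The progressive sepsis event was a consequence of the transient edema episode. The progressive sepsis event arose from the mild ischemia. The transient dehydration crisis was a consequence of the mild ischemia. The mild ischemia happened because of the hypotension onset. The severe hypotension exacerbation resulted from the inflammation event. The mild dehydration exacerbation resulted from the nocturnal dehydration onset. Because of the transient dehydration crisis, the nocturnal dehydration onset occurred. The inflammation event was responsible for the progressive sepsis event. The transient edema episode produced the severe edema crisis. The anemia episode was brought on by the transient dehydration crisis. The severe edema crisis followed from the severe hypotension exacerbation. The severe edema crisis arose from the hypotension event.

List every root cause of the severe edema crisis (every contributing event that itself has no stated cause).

the hypotension onset, the transient edema episode

Tracing upstream from the severe edema crisis: the severe edema crisis ← the hypotension event ← the hypotension onset.
A separate upstream branch: the severe edema crisis ← the transient edema episode.
Each of those chain origins has no stated cause.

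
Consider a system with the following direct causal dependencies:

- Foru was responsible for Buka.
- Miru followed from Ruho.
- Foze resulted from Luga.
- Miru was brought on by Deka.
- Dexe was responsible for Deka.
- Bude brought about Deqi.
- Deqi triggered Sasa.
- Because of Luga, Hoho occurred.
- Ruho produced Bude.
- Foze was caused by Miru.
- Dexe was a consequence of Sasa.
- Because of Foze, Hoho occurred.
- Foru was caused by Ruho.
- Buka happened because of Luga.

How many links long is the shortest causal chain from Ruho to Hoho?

Shortest chain: Ruho → Miru → Foze → Hoho.

3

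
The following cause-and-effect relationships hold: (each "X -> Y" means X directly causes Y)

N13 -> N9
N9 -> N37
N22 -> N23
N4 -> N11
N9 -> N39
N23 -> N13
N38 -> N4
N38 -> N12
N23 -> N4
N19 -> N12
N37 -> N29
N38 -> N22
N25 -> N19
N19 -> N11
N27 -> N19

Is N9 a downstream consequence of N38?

Yes

There is a causal chain: N38 → N22 → N23 → N13 → N9.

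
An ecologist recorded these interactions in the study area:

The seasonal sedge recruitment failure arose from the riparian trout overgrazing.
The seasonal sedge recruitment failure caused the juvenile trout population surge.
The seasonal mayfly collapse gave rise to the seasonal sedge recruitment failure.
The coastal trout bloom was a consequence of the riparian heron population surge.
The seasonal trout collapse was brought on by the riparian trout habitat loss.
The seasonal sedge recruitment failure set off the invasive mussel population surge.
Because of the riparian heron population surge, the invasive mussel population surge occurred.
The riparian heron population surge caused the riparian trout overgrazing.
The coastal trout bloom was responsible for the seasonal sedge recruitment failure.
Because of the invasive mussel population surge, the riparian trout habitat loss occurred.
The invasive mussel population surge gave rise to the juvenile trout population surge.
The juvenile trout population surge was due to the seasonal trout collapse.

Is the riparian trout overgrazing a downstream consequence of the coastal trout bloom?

No

The coastal trout bloom leads to the seasonal sedge recruitment failure, the invasive mussel population surge, the riparian trout habitat loss, the seasonal trout collapse, the juvenile trout population surge; the riparian trout overgrazing is not among them.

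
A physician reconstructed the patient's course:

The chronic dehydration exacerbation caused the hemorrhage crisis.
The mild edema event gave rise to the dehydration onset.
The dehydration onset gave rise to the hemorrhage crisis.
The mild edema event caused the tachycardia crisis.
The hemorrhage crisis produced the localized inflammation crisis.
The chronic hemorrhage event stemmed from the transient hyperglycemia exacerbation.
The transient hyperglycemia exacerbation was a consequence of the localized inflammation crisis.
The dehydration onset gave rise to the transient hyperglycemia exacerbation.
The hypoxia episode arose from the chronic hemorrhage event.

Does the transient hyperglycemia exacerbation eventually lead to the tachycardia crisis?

No

The transient hyperglycemia exacerbation leads to the chronic hemorrhage event, the hypoxia episode; the tachycardia crisis is not among them.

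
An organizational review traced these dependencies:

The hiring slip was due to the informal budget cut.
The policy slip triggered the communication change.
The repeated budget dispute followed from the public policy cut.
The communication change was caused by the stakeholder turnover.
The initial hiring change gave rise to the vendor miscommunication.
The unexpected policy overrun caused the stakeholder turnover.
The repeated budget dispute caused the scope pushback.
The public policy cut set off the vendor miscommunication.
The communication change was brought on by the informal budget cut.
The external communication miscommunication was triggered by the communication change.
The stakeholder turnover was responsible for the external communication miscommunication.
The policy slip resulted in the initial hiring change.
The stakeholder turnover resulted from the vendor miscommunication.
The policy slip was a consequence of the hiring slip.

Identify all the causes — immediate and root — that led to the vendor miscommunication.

Immediate causes of the vendor miscommunication: the initial hiring change, the public policy cut.
Further upstream: the informal budget cut, the hiring slip, the policy slip.

the hiring slip, the informal budget cut, the initial hiring change, the policy slip, the public policy cut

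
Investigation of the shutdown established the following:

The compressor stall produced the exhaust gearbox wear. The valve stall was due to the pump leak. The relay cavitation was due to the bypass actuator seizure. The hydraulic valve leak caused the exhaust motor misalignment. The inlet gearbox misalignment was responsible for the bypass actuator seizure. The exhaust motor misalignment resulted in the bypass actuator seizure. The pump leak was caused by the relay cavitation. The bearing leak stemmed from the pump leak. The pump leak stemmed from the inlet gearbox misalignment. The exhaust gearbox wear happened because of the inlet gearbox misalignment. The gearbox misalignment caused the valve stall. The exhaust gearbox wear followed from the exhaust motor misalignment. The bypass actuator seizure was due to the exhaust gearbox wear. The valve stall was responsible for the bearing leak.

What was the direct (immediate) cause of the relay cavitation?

the bypass actuator seizure

Upstream contributors include the hydraulic valve leak, the exhaust motor misalignment, the inlet gearbox misalignment, the compressor stall, the exhaust gearbox wear, but only the bypass actuator seizure feeds directly into the relay cavitation.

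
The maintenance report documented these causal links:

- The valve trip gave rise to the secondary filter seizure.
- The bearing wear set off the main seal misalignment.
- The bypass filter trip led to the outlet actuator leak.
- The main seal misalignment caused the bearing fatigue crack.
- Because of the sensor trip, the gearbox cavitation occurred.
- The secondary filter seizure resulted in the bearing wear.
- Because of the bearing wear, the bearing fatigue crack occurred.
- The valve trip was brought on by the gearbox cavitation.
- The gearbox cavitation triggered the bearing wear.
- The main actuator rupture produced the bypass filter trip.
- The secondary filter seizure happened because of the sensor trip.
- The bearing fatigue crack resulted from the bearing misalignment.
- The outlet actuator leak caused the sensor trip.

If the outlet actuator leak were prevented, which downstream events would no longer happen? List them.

the bearing wear, the gearbox cavitation, the main seal misalignment, the secondary filter seizure, the sensor trip, the valve trip

Downstream of the outlet actuator leak: the sensor trip, the gearbox cavitation, the valve trip, the secondary filter seizure, the bearing wear, the main seal misalignment, the bearing fatigue crack.
Of those, still caused via another path: the bearing fatigue crack.
The remainder have no surviving cause.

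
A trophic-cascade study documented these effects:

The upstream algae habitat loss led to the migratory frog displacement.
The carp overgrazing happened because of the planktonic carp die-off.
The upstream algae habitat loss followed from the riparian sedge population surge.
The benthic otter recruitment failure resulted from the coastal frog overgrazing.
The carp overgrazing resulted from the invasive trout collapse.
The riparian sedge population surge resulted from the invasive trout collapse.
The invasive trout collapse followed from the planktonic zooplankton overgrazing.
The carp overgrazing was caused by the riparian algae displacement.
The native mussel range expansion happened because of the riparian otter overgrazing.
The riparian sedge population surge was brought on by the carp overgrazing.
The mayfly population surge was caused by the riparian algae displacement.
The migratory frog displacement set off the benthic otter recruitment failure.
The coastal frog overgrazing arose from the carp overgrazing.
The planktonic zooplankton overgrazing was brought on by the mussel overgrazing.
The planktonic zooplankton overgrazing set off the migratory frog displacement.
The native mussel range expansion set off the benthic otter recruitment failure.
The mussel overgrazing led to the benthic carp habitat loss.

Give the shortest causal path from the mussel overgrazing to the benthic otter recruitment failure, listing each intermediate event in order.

the mussel overgrazing → the planktonic zooplankton overgrazing
the planktonic zooplankton overgrazing → the migratory frog displacement
the migratory frog displacement → the benthic otter recruitment failure
Length: 3 steps.

the mussel overgrazing → the planktonic zooplankton overgrazing → the migratory frog displacement → the benthic otter recruitment failure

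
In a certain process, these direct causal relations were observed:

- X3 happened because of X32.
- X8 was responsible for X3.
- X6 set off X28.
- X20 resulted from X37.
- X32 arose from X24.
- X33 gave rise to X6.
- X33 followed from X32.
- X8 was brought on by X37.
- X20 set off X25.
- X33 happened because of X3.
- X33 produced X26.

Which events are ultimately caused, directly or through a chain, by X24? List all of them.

X26, X28, X3, X32, X33, X6

Direct effects: X32.
2 steps out: X3, X33.
3 steps out: X6, X26.
4 steps out: X28.
Not reachable from it: X37, X20, X8, X25.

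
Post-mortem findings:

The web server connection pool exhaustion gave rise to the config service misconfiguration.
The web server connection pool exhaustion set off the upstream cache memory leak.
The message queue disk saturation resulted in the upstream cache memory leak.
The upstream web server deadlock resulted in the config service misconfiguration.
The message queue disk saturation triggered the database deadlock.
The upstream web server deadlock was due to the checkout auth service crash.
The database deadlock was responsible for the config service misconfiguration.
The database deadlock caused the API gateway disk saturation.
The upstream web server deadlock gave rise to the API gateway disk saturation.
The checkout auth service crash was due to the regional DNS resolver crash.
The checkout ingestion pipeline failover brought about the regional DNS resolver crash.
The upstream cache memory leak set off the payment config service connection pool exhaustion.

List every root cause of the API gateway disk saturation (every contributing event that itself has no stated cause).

Tracing upstream from the API gateway disk saturation: the API gateway disk saturation ← the upstream web server deadlock ← the checkout auth service crash ← the regional DNS resolver crash ← the checkout ingestion pipeline failover.
A separate upstream branch: the API gateway disk saturation ← the database deadlock ← the message queue disk saturation.
Each of those chain origins has no stated cause.

the checkout ingestion pipeline failover, the message queue disk saturation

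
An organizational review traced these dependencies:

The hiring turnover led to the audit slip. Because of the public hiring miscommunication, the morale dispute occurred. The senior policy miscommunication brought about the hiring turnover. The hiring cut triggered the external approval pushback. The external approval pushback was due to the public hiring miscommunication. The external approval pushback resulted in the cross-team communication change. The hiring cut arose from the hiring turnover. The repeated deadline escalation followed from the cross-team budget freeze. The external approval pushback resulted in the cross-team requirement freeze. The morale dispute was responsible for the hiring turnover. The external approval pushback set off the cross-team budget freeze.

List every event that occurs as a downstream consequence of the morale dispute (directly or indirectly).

Direct effects: the hiring turnover.
2 steps out: the hiring cut, the audit slip.
3 steps out: the external approval pushback.
4 steps out: the cross-team communication change, the cross-team budget freeze, the cross-team requirement freeze.
5 steps out: the repeated deadline escalation.
Not reachable from it: the public hiring miscommunication, the senior policy miscommunication.

the audit slip, the cross-team budget freeze, the cross-team communication change, the cross-team requirement freeze, the external approval pushback, the hiring cut, the hiring turnover, the repeated deadline escalation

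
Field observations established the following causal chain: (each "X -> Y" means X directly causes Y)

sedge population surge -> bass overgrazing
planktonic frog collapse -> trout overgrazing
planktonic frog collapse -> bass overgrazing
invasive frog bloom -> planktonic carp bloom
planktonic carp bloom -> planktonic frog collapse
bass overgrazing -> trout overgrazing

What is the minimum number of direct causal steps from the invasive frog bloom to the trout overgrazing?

3

Shortest chain: the invasive frog bloom → the planktonic carp bloom → the planktonic frog collapse → the trout overgrazing.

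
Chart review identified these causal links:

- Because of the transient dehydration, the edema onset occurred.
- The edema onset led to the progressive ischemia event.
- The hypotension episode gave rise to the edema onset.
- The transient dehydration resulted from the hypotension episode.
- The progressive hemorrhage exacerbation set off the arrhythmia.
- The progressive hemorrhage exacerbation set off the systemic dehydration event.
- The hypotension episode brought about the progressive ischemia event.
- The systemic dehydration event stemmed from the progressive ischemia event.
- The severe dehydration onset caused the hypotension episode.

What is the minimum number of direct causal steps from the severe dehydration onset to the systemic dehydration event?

3

Shortest chain: the severe dehydration onset → the hypotension episode → the progressive ischemia event → the systemic dehydration event.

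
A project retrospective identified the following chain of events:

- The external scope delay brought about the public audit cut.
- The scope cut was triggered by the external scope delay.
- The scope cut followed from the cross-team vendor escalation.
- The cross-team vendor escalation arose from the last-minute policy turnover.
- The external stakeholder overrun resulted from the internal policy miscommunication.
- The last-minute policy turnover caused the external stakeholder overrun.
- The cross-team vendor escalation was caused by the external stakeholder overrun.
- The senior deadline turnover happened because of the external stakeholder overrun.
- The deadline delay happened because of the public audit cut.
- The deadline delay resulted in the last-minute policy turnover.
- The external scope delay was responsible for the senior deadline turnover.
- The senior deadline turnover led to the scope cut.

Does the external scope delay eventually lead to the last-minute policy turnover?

There is a causal chain: the external scope delay → the public audit cut → the deadline delay → the last-minute policy turnover.

Yes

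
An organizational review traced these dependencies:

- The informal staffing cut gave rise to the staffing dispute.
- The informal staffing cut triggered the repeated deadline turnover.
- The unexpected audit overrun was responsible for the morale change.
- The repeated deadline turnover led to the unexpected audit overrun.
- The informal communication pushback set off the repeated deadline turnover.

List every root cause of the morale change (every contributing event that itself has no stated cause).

the informal communication pushback, the informal staffing cut

Tracing upstream from the morale change: the morale change ← the unexpected audit overrun ← the repeated deadline turnover ← the informal staffing cut.
A separate upstream branch: the morale change ← the unexpected audit overrun ← the repeated deadline turnover ← the informal communication pushback.
Each of those chain origins has no stated cause.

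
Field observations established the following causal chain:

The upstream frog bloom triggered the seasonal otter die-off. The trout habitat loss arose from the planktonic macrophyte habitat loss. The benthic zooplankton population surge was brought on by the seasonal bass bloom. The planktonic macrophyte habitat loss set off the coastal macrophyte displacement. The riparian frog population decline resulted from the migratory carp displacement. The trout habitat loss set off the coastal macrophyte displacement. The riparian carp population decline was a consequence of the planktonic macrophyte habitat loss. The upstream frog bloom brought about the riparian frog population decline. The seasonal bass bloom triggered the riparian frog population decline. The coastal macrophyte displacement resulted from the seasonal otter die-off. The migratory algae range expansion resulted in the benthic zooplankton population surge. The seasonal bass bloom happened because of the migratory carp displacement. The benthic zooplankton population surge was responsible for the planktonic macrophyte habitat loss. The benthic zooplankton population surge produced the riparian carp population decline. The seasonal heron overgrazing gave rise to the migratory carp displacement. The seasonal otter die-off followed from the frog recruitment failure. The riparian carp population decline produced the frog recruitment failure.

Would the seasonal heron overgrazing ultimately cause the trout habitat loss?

There is a causal chain: the seasonal heron overgrazing → the migratory carp displacement → the seasonal bass bloom → the benthic zooplankton population surge → the planktonic macrophyte habitat loss → the trout habitat loss.

Yes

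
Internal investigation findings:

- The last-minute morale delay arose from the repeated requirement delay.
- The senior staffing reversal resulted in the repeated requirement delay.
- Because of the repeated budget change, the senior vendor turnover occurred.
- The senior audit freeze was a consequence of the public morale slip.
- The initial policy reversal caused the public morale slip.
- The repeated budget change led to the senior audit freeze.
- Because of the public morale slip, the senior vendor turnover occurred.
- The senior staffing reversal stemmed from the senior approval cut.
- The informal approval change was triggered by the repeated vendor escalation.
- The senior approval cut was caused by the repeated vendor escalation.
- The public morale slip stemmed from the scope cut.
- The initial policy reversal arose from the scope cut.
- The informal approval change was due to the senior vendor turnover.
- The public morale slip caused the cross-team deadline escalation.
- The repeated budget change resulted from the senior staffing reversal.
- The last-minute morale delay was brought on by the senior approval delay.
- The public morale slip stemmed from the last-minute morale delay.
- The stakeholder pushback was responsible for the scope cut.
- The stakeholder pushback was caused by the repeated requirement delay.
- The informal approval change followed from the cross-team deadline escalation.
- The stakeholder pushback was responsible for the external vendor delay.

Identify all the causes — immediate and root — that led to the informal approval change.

the cross-team deadline escalation, the initial policy reversal, the last-minute morale delay, the public morale slip, the repeated budget change, the repeated requirement delay, the repeated vendor escalation, the scope cut, the senior approval cut, the senior approval delay, the senior staffing reversal, the senior vendor turnover, the stakeholder pushback

Immediate causes of the informal approval change: the repeated vendor escalation, the cross-team deadline escalation, the senior vendor turnover.
Further upstream: the senior approval delay, the senior approval cut, the senior staffing reversal, the repeated requirement delay, the last-minute morale delay, the stakeholder pushback, the scope cut, the initial policy reversal, the repeated budget change, the public morale slip.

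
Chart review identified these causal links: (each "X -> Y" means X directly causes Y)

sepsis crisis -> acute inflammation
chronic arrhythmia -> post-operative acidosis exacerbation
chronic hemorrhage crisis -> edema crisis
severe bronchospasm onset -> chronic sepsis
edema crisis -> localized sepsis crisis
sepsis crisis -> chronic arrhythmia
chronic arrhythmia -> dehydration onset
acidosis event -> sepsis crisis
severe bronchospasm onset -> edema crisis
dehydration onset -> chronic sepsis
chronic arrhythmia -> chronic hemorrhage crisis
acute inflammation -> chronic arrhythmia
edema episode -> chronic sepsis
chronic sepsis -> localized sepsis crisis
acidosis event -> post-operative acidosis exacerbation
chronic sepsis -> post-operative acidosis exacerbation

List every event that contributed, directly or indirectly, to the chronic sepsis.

Immediate causes of the chronic sepsis: the severe bronchospasm onset, the edema episode, the dehydration onset.
Further upstream: the acidosis event, the sepsis crisis, the acute inflammation, the chronic arrhythmia.

the acidosis event, the acute inflammation, the chronic arrhythmia, the dehydration onset, the edema episode, the sepsis crisis, the severe bronchospasm onset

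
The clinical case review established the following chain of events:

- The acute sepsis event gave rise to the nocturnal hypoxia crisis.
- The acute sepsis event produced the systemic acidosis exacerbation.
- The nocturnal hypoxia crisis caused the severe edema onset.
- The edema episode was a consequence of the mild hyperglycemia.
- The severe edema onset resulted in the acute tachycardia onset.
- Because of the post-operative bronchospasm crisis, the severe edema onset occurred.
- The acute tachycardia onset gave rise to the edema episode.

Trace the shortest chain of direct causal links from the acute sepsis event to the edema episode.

the acute sepsis event → the nocturnal hypoxia crisis → the severe edema onset → the acute tachycardia onset → the edema episode

the acute sepsis event → the nocturnal hypoxia crisis
the nocturnal hypoxia crisis → the severe edema onset
the severe edema onset → the acute tachycardia onset
the acute tachycardia onset → the edema episode
Length: 4 steps.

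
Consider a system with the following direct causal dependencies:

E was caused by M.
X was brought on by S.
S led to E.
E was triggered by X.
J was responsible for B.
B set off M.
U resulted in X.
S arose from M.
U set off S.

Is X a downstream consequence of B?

Yes

There is a causal chain: B → M → S → X.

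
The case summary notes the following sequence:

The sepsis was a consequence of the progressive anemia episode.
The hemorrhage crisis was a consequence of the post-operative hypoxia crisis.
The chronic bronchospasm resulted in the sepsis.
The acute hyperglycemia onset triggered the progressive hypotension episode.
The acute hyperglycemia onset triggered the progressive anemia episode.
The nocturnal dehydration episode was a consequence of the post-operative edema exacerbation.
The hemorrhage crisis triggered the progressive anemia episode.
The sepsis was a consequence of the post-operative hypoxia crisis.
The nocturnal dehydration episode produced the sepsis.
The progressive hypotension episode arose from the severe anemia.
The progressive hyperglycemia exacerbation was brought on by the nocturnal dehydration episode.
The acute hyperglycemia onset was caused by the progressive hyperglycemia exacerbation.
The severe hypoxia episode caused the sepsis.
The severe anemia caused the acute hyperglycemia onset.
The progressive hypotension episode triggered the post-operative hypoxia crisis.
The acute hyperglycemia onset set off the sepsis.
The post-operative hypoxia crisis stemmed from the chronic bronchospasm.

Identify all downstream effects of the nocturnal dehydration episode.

Direct effects: the progressive hyperglycemia exacerbation, the sepsis.
2 steps out: the acute hyperglycemia onset.
3 steps out: the progressive hypotension episode, the progressive anemia episode.
4 steps out: the post-operative hypoxia crisis.
5 steps out: the hemorrhage crisis.
Not reachable from it: the post-operative edema exacerbation, the severe anemia, the severe hypoxia episode, the chronic bronchospasm.

the acute hyperglycemia onset, the hemorrhage crisis, the post-operative hypoxia crisis, the progressive anemia episode, the progressive hyperglycemia exacerbation, the progressive hypotension episode, the sepsis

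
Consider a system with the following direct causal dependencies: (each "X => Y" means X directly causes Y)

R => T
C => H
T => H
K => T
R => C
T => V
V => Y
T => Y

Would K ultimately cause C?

K leads to T, H, V, Y; C is not among them.

No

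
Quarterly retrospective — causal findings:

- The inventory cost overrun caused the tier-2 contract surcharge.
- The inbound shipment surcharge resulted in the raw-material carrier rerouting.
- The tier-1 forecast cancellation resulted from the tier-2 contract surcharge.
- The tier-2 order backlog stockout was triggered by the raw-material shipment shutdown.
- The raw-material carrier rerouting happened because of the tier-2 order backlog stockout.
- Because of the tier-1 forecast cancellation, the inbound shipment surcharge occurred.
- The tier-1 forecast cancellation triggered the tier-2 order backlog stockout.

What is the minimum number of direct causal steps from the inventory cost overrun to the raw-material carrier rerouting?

Shortest chain: the inventory cost overrun → the tier-2 contract surcharge → the tier-1 forecast cancellation → the inbound shipment surcharge → the raw-material carrier rerouting.

4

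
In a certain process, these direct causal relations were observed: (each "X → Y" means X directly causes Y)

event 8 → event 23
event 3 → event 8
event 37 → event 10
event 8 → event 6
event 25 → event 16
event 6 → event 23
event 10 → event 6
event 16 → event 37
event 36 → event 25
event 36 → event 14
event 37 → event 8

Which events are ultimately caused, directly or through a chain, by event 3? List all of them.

Direct effects: event 8.
2 steps out: event 6, event 23.
Not reachable from it: event 36, event 25, event 16, event 37, event 10, event 14.

event 23, event 6, event 8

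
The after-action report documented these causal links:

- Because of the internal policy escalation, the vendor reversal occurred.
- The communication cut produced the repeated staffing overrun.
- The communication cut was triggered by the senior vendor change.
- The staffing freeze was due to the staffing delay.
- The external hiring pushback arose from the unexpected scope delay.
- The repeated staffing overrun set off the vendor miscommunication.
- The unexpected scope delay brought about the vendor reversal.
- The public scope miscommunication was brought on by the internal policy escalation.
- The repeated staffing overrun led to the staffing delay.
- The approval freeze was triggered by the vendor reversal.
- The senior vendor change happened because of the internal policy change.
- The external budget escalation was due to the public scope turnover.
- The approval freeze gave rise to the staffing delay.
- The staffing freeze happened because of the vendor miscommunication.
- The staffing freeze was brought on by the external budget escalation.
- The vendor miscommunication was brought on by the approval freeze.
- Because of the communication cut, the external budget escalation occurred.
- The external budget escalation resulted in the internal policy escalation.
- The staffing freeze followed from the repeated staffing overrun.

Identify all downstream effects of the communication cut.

the approval freeze, the external budget escalation, the internal policy escalation, the public scope miscommunication, the repeated staffing overrun, the staffing delay, the staffing freeze, the vendor miscommunication, the vendor reversal

Direct effects: the external budget escalation, the repeated staffing overrun.
2 steps out: the internal policy escalation, the staffing delay, the vendor miscommunication, the staffing freeze.
3 steps out: the vendor reversal, the public scope miscommunication.
4 steps out: the approval freeze.
Not reachable from it: the unexpected scope delay, the public scope turnover, the internal policy change, the senior vendor change, the external hiring pushback.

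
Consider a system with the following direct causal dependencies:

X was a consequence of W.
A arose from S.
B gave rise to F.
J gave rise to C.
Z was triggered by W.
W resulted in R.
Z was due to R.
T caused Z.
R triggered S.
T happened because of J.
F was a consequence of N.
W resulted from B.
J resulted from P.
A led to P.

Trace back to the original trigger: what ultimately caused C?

B

Tracing upstream from C: C ← J ← P ← A ← S ← R ← W ← B.
B has no stated cause, so it is the root.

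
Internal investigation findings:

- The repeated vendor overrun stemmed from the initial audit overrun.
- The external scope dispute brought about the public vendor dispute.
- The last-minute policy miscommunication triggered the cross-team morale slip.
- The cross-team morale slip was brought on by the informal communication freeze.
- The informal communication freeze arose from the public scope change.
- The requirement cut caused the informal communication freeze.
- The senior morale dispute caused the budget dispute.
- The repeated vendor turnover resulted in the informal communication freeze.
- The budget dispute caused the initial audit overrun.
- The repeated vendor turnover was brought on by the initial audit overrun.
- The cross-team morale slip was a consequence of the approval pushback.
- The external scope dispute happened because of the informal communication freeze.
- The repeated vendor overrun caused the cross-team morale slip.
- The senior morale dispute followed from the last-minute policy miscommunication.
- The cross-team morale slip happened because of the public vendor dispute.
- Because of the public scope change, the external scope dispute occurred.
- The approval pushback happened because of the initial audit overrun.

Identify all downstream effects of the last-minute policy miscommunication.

Direct effects: the senior morale dispute, the cross-team morale slip.
2 steps out: the budget dispute.
3 steps out: the initial audit overrun.
4 steps out: the repeated vendor overrun, the repeated vendor turnover, the approval pushback.
5 steps out: the informal communication freeze.
6 steps out: the external scope dispute.
7 steps out: the public vendor dispute.
Not reachable from it: the public scope change, the requirement cut.

the approval pushback, the budget dispute, the cross-team morale slip, the external scope dispute, the informal communication freeze, the initial audit overrun, the public vendor dispute, the repeated vendor overrun, the repeated vendor turnover, the senior morale dispute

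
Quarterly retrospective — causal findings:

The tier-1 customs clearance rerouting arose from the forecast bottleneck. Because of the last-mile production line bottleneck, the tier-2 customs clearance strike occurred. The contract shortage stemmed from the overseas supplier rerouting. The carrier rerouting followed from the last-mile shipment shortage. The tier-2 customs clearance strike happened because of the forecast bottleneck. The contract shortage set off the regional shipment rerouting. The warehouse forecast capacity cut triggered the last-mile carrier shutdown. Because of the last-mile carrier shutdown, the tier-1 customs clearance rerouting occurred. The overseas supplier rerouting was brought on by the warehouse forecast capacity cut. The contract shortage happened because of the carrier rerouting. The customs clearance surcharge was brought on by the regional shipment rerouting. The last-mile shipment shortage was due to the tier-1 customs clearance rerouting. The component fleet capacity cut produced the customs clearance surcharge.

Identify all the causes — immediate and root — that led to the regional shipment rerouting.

Immediate cause of the regional shipment rerouting: the contract shortage.
Further upstream: the forecast bottleneck, the warehouse forecast capacity cut, the last-mile carrier shutdown, the tier-1 customs clearance rerouting, the last-mile shipment shortage, the overseas supplier rerouting, the carrier rerouting.

the carrier rerouting, the contract shortage, the forecast bottleneck, the last-mile carrier shutdown, the last-mile shipment shortage, the overseas supplier rerouting, the tier-1 customs clearance rerouting, the warehouse forecast capacity cut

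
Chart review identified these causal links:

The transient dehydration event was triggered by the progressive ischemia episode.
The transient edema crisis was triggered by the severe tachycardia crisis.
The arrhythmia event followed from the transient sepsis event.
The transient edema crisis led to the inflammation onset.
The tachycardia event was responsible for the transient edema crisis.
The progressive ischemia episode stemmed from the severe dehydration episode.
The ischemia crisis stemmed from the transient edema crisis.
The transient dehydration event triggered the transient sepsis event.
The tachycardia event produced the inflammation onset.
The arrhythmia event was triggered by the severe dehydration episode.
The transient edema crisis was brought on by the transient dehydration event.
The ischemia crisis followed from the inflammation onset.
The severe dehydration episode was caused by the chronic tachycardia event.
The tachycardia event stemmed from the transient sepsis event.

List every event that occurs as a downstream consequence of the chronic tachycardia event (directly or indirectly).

the arrhythmia event, the inflammation onset, the ischemia crisis, the progressive ischemia episode, the severe dehydration episode, the tachycardia event, the transient dehydration event, the transient edema crisis, the transient sepsis event

Direct effects: the severe dehydration episode.
2 steps out: the progressive ischemia episode, the arrhythmia event.
3 steps out: the transient dehydration event.
4 steps out: the transient sepsis event, the transient edema crisis.
5 steps out: the tachycardia event, the inflammation onset, the ischemia crisis.
Not reachable from it: the severe tachycardia crisis.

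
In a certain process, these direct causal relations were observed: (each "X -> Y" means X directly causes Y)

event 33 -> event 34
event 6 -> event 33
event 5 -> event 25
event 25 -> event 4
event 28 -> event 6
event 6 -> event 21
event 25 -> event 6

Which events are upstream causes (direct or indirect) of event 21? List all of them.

Immediate cause of event 21: event 6.
Further upstream: event 5, event 25, event 28.

event 25, event 28, event 5, event 6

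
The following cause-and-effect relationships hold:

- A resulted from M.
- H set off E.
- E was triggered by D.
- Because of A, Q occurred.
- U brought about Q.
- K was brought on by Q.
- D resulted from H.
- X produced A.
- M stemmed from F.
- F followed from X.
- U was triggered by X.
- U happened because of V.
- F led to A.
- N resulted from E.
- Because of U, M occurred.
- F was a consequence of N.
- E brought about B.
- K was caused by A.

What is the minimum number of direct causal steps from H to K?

Shortest chain: H → E → N → F → A → K.

5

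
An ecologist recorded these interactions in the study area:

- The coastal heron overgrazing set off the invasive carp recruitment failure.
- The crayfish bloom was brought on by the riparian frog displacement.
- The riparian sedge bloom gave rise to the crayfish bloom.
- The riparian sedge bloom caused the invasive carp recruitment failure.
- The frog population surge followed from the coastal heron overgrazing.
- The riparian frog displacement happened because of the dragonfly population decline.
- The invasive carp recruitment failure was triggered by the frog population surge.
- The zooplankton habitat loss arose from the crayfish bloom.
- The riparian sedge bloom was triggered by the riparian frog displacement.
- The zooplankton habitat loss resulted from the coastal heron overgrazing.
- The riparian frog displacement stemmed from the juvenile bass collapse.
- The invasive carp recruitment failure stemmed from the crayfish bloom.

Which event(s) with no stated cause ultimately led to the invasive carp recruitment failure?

Tracing upstream from the invasive carp recruitment failure: the invasive carp recruitment failure ← the riparian sedge bloom ← the riparian frog displacement ← the juvenile bass collapse.
A separate upstream branch: the invasive carp recruitment failure ← the riparian sedge bloom ← the riparian frog displacement ← the dragonfly population decline.
A separate upstream branch: the invasive carp recruitment failure ← the coastal heron overgrazing.
Each of those chain origins has no stated cause.

the coastal heron overgrazing, the dragonfly population decline, the juvenile bass collapse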